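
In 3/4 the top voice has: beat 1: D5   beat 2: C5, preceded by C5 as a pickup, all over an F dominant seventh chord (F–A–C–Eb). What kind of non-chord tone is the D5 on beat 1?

The harmony at that moment is F dominant seventh chord (F, A, C, Eb); D5 is not a chord tone.
It is approached by step up from C5 and left by step down to C5.
Step away and step back to the same note — a neighbor tone (upper neighbor).

Upper neighbor tone.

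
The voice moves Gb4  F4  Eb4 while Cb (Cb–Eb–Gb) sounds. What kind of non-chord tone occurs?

The harmony at that moment is Cb major triad (Cb, Eb, Gb); F4 is not a chord tone.
It is approached by step down from Gb4 and left by step down to Eb4.
Step in, step out in the same direction — a passing tone.

F4 is a passing tone.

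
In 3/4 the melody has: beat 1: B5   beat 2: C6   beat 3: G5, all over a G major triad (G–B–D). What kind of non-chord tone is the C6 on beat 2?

Escape tone.

The harmony at that moment is G major triad (G, B, D); C6 is not a chord tone.
It is approached by step up from B5 and left by leap down to G5.
Step in, leap out, on a weak beat — an escape tone.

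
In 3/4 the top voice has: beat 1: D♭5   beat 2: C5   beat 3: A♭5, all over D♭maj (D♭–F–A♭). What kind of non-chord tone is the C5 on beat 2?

Escape tone.

The harmony at that moment is D♭ major triad (D♭, F, A♭); C5 is not a chord tone.
It is approached by step down from D♭5 and left by leap up to A♭5.
Step in, leap out, on a weak beat — an escape tone.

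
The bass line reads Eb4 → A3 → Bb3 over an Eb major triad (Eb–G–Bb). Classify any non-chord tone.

A3 is an appoggiatura.

The harmony at that moment is Eb major triad (Eb, G, Bb); A3 is not a chord tone.
It is approached by leap down from Eb4 and left by step up to Bb3.
Leap in, step out — an appoggiatura.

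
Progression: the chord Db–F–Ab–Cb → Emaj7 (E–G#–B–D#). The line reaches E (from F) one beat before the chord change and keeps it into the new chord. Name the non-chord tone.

The harmony at that moment is Db dominant seventh chord (Db, F, Ab, Cb); E is not a chord tone.
It is approached by step down from F and then sustained as the same pitch into the next harmony.
Arriving early and becoming a chord tone when the harmony changes — an anticipation.

E is an anticipation.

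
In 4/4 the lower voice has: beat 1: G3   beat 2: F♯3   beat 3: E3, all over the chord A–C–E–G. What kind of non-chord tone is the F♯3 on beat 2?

The harmony at that moment is A minor seventh chord (A, C, E, G); F♯3 is not a chord tone.
It is approached by step down from G3 and left by step down to E3.
Step in, step out in the same direction — a passing tone.

Passing tone.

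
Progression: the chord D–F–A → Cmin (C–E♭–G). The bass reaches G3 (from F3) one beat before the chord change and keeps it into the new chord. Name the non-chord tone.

The harmony at that moment is D minor triad (D, F, A); G3 is not a chord tone.
It is approached by step up from F3 and then sustained as the same pitch into the next harmony.
Arriving early and becoming a chord tone when the harmony changes — an anticipation.

G3 is an anticipation.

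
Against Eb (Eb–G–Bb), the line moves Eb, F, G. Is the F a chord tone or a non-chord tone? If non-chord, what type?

The harmony at that moment is Eb major triad (Eb, G, Bb); F is not a chord tone.
It is approached by step up from Eb and left by step up to G.
Step in, step out in the same direction — a passing tone.

Non-chord tone — a passing tone.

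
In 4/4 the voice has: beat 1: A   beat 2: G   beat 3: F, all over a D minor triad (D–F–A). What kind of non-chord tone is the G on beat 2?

Passing tone.

The harmony at that moment is D minor triad (D, F, A); G is not a chord tone.
It is approached by step down from A and left by step down to F.
Step in, step out in the same direction — a passing tone.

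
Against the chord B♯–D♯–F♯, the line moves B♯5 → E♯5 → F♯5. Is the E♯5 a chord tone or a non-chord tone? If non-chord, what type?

Non-chord tone — an appoggiatura.

The harmony at that moment is B♯ diminished triad (B♯, D♯, F♯); E♯5 is not a chord tone.
It is approached by leap down from B♯5 and left by step up to F♯5.
Leap in, step out — an appoggiatura.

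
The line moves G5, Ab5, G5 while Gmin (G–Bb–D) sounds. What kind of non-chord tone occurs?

Ab5 is a neighbor tone.

The harmony at that moment is G minor triad (G, Bb, D); Ab5 is not a chord tone.
It is approached by step up from G5 and left by step down to G5.
Step away and step back to the same note — a neighbor tone (upper neighbor).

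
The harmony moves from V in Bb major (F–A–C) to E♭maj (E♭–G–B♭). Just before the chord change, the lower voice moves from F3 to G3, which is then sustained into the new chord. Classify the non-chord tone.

The harmony at that moment is F major triad (F, A, C); G3 is not a chord tone.
It is approached by step up from F3 and then sustained as the same pitch into the next harmony.
Arriving early and becoming a chord tone when the harmony changes — an anticipation.

G3 is an anticipation.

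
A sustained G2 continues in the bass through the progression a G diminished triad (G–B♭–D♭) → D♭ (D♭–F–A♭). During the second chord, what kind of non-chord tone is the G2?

The harmony at that moment is D♭ major triad (D♭, F, A♭); G2 is not a chord tone.
It is held over (the same pitch as the preceding G2) and then sustained as the same pitch into the next harmony.
Sustained through a change of harmony — a pedal tone.

Pedal tone (pedal point).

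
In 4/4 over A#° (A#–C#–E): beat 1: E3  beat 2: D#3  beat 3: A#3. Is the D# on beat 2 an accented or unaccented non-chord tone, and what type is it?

The harmony at that moment is A# diminished triad (A#, C#, E); D#3 is not a chord tone.
It is approached by step down from E3 and left by leap up to A#3.
Step in, leap out — an escape tone.
It falls on a weak beat, so it is unaccented.

Unaccented escape tone.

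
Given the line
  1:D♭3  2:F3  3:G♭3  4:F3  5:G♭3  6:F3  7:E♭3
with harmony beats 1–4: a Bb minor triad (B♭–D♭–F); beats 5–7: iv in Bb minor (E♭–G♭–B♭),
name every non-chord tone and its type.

G♭3 (beat 3) — neighbor tone; F3 (beat 6) — passing tone.

The harmony at that moment is B♭ minor triad (B♭, D♭, F); G♭3 is not a chord tone.
It is approached by step up from F3 and left by step down to F3.
Step away and step back to the same note — a neighbor tone (upper neighbor).
The harmony at that moment is E♭ minor triad (E♭, G♭, B♭); F3 is not a chord tone.
It is approached by step down from G♭3 and left by step down to E♭3.
Step in, step out in the same direction — a passing tone.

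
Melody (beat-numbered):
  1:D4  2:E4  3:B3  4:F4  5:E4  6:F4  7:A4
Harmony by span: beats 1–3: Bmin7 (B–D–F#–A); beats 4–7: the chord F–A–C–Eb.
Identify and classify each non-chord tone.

E4 (beat 2) — escape tone; E4 (beat 5) — neighbor tone.

The harmony at that moment is B minor seventh chord (B, D, F#, A); E4 is not a chord tone.
It is approached by step up from D4 and left by leap down to B3.
Step in, leap out — an escape tone.
The harmony at that moment is F dominant seventh chord (F, A, C, Eb); E4 is not a chord tone.
It is approached by step down from F4 and left by step up to F4.
Step away and step back to the same note — a neighbor tone (lower neighbor).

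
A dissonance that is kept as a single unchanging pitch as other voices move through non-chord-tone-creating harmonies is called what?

Pedal tone.

Approach: none. Departure: none — a single pitch is sustained while the chords change around it, passing through harmonies that do not contain it.
No melodic motion at all; the dissonance is created entirely by the moving harmonies against the stationary note — a pedal tone (pedal point).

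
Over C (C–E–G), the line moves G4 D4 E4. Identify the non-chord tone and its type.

The harmony at that moment is C major triad (C, E, G); D4 is not a chord tone.
It is approached by leap down from G4 and left by step up to E4.
Leap in, step out — an appoggiatura.

D4 is an appoggiatura.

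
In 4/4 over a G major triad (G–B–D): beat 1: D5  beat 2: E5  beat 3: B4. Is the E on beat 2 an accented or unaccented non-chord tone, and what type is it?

The harmony at that moment is G major triad (G, B, D); E5 is not a chord tone.
It is approached by step up from D5 and left by leap down to B4.
Step in, leap out — an escape tone.
It falls on a weak beat, so it is unaccented.

Unaccented escape tone.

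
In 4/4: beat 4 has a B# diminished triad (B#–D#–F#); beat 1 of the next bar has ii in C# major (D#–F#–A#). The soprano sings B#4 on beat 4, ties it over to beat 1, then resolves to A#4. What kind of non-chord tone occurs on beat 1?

The harmony at that moment is D# minor triad (D#, F#, A#); B#4 is not a chord tone.
It is held over (the same pitch as the preceding B#4) and left by step down to A#4.
Held over from the previous chord and resolving down by step — a suspension.

Suspension.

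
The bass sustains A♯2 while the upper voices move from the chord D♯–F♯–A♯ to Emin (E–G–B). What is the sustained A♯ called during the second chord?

Pedal tone (pedal point).

The harmony at that moment is E minor triad (E, G, B); A♯2 is not a chord tone.
It is held over (the same pitch as the preceding A♯2) and then sustained as the same pitch into the next harmony.
Sustained through a change of harmony — a pedal tone.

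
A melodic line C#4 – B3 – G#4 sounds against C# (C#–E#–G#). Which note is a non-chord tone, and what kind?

B3 is an escape tone.

The harmony at that moment is C# major triad (C#, E#, G#); B3 is not a chord tone.
It is approached by step down from C#4 and left by leap up to G#4.
Step in, leap out — an escape tone.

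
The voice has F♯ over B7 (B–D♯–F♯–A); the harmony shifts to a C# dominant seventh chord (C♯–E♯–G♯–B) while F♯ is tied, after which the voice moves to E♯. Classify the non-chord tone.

The harmony at that moment is C♯ dominant seventh chord (C♯, E♯, G♯, B); F♯ is not a chord tone.
It is held over (the same pitch as the preceding F♯) and left by step down to E♯.
Held over from the previous chord and resolving down by step — a suspension.

F♯ is a suspension.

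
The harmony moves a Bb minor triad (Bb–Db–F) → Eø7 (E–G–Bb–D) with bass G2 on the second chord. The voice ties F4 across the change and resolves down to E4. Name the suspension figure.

7–6 suspension.

At the second chord the bass is G2. The suspended F4 lies a seventh above the bass; after resolving down by step to E4, the interval above the bass becomes a sixth.
Suspension figures are named by those two intervals: 7–6.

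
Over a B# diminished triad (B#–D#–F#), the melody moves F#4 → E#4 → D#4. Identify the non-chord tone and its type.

The harmony at that moment is B# diminished triad (B#, D#, F#); E#4 is not a chord tone.
It is approached by step down from F#4 and left by step down to D#4.
Step in, step out in the same direction — a passing tone.

E#4 is a passing tone.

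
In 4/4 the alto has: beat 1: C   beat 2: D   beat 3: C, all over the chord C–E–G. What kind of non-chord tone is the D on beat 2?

Upper neighbor tone.

The harmony at that moment is C major triad (C, E, G); D is not a chord tone.
It is approached by step up from C and left by step down to C.
Step away and step back to the same note — a neighbor tone (upper neighbor).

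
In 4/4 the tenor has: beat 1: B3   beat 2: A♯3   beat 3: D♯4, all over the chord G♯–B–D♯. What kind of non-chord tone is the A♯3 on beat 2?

The harmony at that moment is G♯ minor triad (G♯, B, D♯); A♯3 is not a chord tone.
It is approached by step down from B3 and left by leap up to D♯4.
Step in, leap out, on a weak beat — an escape tone.

Escape tone.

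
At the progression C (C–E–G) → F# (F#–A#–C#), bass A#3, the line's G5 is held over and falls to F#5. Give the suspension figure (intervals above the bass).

At the second chord the bass is A#3. The suspended G5 lies a seventh above the bass; after resolving down by step to F#5, the interval above the bass becomes a sixth.
Suspension figures are named by those two intervals: 7–6.

7–6 suspension.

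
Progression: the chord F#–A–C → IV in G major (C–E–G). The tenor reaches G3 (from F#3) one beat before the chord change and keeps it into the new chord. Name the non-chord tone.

G3 is an anticipation.

The harmony at that moment is F# diminished triad (F#, A, C); G3 is not a chord tone.
It is approached by step up from F#3 and then sustained as the same pitch into the next harmony.
Arriving early and becoming a chord tone when the harmony changes — an anticipation.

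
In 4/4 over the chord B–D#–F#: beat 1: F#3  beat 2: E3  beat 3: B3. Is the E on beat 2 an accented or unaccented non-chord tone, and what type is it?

Unaccented escape tone.

The harmony at that moment is B major triad (B, D#, F#); E3 is not a chord tone.
It is approached by step down from F#3 and left by leap up to B3.
Step in, leap out — an escape tone.
It falls on a weak beat, so it is unaccented.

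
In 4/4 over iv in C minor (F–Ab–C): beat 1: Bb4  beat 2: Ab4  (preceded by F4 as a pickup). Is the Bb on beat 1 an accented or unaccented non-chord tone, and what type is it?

Accented appoggiatura.

The harmony at that moment is F minor triad (F, Ab, C); Bb4 is not a chord tone.
It is approached by leap up from F4 and left by step down to Ab4.
Leap in, step out — an appoggiatura.
It falls on the downbeat, so it is accented.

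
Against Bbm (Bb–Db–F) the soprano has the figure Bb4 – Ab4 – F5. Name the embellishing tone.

Ab4 is an escape tone.

The harmony at that moment is Bb minor triad (Bb, Db, F); Ab4 is not a chord tone.
It is approached by step down from Bb4 and left by leap up to F5.
Step in, leap out — an escape tone.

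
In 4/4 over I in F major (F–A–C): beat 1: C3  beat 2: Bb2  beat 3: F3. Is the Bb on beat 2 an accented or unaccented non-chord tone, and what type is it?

The harmony at that moment is F major triad (F, A, C); Bb2 is not a chord tone.
It is approached by step down from C3 and left by leap up to F3.
Step in, leap out — an escape tone.
It falls on a weak beat, so it is unaccented.

Unaccented escape tone.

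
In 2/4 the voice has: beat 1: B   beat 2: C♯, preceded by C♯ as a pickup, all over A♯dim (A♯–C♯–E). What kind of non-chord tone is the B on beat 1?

The harmony at that moment is A♯ diminished triad (A♯, C♯, E); B is not a chord tone.
It is approached by step down from C♯ and left by step up to C♯.
Step away and step back to the same note — a neighbor tone (lower neighbor).

Lower neighbor tone.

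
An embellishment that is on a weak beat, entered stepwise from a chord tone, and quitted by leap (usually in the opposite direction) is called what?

Escape tone.

Approach: by step. Departure: by leap. Metric position: weak.
Step in, leap out, from a weak position — an escape tone (échappée). (It is the mirror image of the appoggiatura, which leaps in and steps out on a strong beat.)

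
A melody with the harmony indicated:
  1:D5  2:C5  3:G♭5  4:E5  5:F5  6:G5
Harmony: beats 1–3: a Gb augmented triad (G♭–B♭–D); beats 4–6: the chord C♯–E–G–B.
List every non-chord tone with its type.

C5 (beat 2) — escape tone; F5 (beat 5) — passing tone.

The harmony at that moment is G♭ augmented triad (G♭, B♭, D); C5 is not a chord tone.
It is approached by step down from D5 and left by leap up to G♭5.
Step in, leap out — an escape tone.
The harmony at that moment is C♯ half-diminished seventh chord (C♯, E, G, B); F5 is not a chord tone.
It is approached by step up from E5 and left by step up to G5.
Step in, step out in the same direction — a passing tone.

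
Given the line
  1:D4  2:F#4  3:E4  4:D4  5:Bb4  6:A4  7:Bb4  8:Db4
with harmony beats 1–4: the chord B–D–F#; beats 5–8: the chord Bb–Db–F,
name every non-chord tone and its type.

The harmony at that moment is B minor triad (B, D, F#); E4 is not a chord tone.
It is approached by step down from F#4 and left by step down to D4.
Step in, step out in the same direction — a passing tone.
The harmony at that moment is Bb minor triad (Bb, Db, F); A4 is not a chord tone.
It is approached by step down from Bb4 and left by step up to Bb4.
Step away and step back to the same note — a neighbor tone (lower neighbor).

E4 (beat 3) — passing tone; A4 (beat 6) — neighbor tone.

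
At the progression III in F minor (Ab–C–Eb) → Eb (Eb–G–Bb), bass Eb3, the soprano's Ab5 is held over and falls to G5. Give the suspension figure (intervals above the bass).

4–3 suspension.

At the second chord the bass is Eb3. The suspended Ab5 lies a fourth above the bass; after resolving down by step to G5, the interval above the bass becomes a third.
Suspension figures are named by those two intervals: 4–3.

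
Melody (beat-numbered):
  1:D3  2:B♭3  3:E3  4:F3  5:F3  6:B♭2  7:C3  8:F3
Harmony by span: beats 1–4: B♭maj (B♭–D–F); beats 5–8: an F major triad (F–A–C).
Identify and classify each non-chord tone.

The harmony at that moment is B♭ major triad (B♭, D, F); E3 is not a chord tone.
It is approached by leap down from B♭3 and left by step up to F3.
Leap in, step out — an appoggiatura.
The harmony at that moment is F major triad (F, A, C); B♭2 is not a chord tone.
It is approached by leap down from F3 and left by step up to C3.
Leap in, step out — an appoggiatura.

E3 (beat 3) — appoggiatura; B♭2 (beat 6) — appoggiatura.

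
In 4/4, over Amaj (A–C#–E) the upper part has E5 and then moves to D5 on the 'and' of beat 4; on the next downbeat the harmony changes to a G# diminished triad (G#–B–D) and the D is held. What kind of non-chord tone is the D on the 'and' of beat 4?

Anticipation.

The harmony at that moment is A major triad (A, C#, E); D5 is not a chord tone.
It is approached by step down from E5 and then sustained as the same pitch into the next harmony.
Arriving early and becoming a chord tone when the harmony changes — an anticipation.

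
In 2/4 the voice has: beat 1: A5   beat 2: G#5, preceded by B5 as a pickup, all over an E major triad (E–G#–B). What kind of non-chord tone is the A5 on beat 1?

The harmony at that moment is E major triad (E, G#, B); A5 is not a chord tone.
It is approached by step down from B5 and left by step down to G#5.
Step in, step out in the same direction — a passing tone.

Passing tone.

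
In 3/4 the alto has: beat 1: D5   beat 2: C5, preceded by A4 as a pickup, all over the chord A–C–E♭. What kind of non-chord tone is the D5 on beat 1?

The harmony at that moment is A diminished triad (A, C, E♭); D5 is not a chord tone.
It is approached by leap up from A4 and left by step down to C5.
Leap in, step out, metrically accented — an appoggiatura.

Appoggiatura.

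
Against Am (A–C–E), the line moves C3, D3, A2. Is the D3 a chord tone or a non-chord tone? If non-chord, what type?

Non-chord tone — an escape tone.

The harmony at that moment is A minor triad (A, C, E); D3 is not a chord tone.
It is approached by step up from C3 and left by leap down to A2.
Step in, leap out — an escape tone.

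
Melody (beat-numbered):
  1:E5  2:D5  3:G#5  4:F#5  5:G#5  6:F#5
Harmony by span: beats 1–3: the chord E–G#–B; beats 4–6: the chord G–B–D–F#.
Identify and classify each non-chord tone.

D5 (beat 2) — escape tone; G#5 (beat 5) — neighbor tone.

The harmony at that moment is E major triad (E, G#, B); D5 is not a chord tone.
It is approached by step down from E5 and left by leap up to G#5.
Step in, leap out — an escape tone.
The harmony at that moment is G major seventh chord (G, B, D, F#); G#5 is not a chord tone.
It is approached by step up from F#5 and left by step down to F#5.
Step away and step back to the same note — a neighbor tone (upper neighbor).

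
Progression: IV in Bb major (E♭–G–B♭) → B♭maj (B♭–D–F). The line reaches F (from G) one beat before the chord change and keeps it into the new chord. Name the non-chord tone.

The harmony at that moment is E♭ major triad (E♭, G, B♭); F is not a chord tone.
It is approached by step down from G and then sustained as the same pitch into the next harmony.
Arriving early and becoming a chord tone when the harmony changes — an anticipation.

F is an anticipation.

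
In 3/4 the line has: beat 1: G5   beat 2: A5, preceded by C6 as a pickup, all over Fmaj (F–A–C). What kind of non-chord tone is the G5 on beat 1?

Appoggiatura.

The harmony at that moment is F major triad (F, A, C); G5 is not a chord tone.
It is approached by leap down from C6 and left by step up to A5.
Leap in, step out, metrically accented — an appoggiatura.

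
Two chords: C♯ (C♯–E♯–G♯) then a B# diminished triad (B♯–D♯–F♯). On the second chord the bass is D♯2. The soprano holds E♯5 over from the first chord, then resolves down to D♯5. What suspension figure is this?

At the second chord the bass is D♯2. The suspended E♯5 lies a ninth above the bass; after resolving down by step to D♯5, the interval above the bass becomes an octave.
Suspension figures are named by those two intervals: 9–8.

9–8 suspension.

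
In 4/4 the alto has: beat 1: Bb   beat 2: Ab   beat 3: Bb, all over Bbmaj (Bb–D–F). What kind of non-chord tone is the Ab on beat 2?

Lower neighbor tone.

The harmony at that moment is Bb major triad (Bb, D, F); Ab is not a chord tone.
It is approached by step down from Bb and left by step up to Bb.
Step away and step back to the same note — a neighbor tone (lower neighbor).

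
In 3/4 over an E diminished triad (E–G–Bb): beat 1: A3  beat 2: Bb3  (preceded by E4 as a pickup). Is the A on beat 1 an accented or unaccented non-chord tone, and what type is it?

The harmony at that moment is E diminished triad (E, G, Bb); A3 is not a chord tone.
It is approached by leap down from E4 and left by step up to Bb3.
Leap in, step out — an appoggiatura.
It falls on the downbeat, so it is accented.

Accented appoggiatura.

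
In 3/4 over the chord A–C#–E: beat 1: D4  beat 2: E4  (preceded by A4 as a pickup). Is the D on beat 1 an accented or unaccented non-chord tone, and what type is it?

Accented appoggiatura.

The harmony at that moment is A major triad (A, C#, E); D4 is not a chord tone.
It is approached by leap down from A4 and left by step up to E4.
Leap in, step out — an appoggiatura.
It falls on the downbeat, so it is accented.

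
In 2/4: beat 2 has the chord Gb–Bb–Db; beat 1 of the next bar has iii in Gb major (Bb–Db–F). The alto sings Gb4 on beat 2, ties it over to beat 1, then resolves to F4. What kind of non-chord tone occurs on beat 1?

Suspension.

The harmony at that moment is Bb minor triad (Bb, Db, F); Gb4 is not a chord tone.
It is held over (the same pitch as the preceding Gb4) and left by step down to F4.
Held over from the previous chord and resolving down by step — a suspension.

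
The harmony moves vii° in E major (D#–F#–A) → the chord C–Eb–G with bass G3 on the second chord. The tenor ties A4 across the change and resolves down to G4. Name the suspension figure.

9–8 suspension.

At the second chord the bass is G3. The suspended A4 lies a ninth above the bass; after resolving down by step to G4, the interval above the bass becomes an octave.
Suspension figures are named by those two intervals: 9–8.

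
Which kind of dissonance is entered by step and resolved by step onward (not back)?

Approach: by step. Departure: by step, continuing in the same direction.
Stepwise on both sides with no change of direction means the note fills in the space between two different chord tones — a passing tone. (Had it turned back to its starting note it would be a neighbor tone instead.)

Passing tone.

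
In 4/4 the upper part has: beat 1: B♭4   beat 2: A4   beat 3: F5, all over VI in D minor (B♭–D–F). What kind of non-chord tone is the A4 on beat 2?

Escape tone.

The harmony at that moment is B♭ major triad (B♭, D, F); A4 is not a chord tone.
It is approached by step down from B♭4 and left by leap up to F5.
Step in, leap out, on a weak beat — an escape tone.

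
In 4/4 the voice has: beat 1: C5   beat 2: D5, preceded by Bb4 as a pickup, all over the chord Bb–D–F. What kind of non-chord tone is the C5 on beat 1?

The harmony at that moment is Bb major triad (Bb, D, F); C5 is not a chord tone.
It is approached by step up from Bb4 and left by step up to D5.
Step in, step out in the same direction — a passing tone.

Passing tone.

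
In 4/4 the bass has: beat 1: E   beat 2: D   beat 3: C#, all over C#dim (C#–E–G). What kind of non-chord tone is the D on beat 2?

Passing tone.

The harmony at that moment is C# diminished triad (C#, E, G); D is not a chord tone.
It is approached by step down from E and left by step down to C#.
Step in, step out in the same direction — a passing tone.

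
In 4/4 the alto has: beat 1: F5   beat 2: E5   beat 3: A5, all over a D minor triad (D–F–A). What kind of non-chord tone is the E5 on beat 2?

Escape tone.

The harmony at that moment is D minor triad (D, F, A); E5 is not a chord tone.
It is approached by step down from F5 and left by leap up to A5.
Step in, leap out, on a weak beat — an escape tone.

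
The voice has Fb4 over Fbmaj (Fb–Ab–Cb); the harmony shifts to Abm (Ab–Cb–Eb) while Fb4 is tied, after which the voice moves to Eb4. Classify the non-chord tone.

Fb4 is a suspension.

The harmony at that moment is Ab minor triad (Ab, Cb, Eb); Fb4 is not a chord tone.
It is held over (the same pitch as the preceding Fb4) and left by step down to Eb4.
Held over from the previous chord and resolving down by step — a suspension.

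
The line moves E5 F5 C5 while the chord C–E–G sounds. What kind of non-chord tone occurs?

The harmony at that moment is C major triad (C, E, G); F5 is not a chord tone.
It is approached by step up from E5 and left by leap down to C5.
Step in, leap out — an escape tone.

F5 is an escape tone.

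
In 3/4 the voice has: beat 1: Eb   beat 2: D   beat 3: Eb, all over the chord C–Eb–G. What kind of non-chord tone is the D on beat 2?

The harmony at that moment is C minor triad (C, Eb, G); D is not a chord tone.
It is approached by step down from Eb and left by step up to Eb.
Step away and step back to the same note — a neighbor tone (lower neighbor).

Lower neighbor tone.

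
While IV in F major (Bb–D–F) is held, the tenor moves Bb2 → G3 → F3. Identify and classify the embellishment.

G3 is an appoggiatura.

The harmony at that moment is Bb major triad (Bb, D, F); G3 is not a chord tone.
It is approached by leap up from Bb2 and left by step down to F3.
Leap in, step out — an appoggiatura.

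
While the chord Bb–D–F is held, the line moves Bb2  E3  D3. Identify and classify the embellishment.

The harmony at that moment is Bb major triad (Bb, D, F); E3 is not a chord tone.
It is approached by leap up from Bb2 and left by step down to D3.
Leap in, step out — an appoggiatura.

E3 is an appoggiatura.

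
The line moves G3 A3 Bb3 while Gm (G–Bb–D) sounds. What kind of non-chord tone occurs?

The harmony at that moment is G minor triad (G, Bb, D); A3 is not a chord tone.
It is approached by step up from G3 and left by step up to Bb3.
Step in, step out in the same direction — a passing tone.

A3 is a passing tone.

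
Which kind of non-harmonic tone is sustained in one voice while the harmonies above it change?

Pedal tone.

Approach: none. Departure: none — a single pitch is sustained while the chords change around it, passing through harmonies that do not contain it.
No melodic motion at all; the dissonance is created entirely by the moving harmonies against the stationary note — a pedal tone (pedal point).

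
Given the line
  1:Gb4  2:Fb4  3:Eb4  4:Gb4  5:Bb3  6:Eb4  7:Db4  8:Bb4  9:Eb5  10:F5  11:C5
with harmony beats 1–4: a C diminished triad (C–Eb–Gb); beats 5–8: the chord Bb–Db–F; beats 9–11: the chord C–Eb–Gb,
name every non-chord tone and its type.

The harmony at that moment is C diminished triad (C, Eb, Gb); Fb4 is not a chord tone.
It is approached by step down from Gb4 and left by step down to Eb4.
Step in, step out in the same direction — a passing tone.
The harmony at that moment is Bb minor triad (Bb, Db, F); Eb4 is not a chord tone.
It is approached by leap up from Bb3 and left by step down to Db4.
Leap in, step out — an appoggiatura.
The harmony at that moment is C diminished triad (C, Eb, Gb); F5 is not a chord tone.
It is approached by step up from Eb5 and left by leap down to C5.
Step in, leap out — an escape tone.

Fb4 (beat 2) — passing tone; Eb4 (beat 6) — appoggiatura; F5 (beat 10) — escape tone.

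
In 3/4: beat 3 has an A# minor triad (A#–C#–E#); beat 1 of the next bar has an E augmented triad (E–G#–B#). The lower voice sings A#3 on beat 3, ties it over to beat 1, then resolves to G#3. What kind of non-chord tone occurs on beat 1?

Suspension.

The harmony at that moment is E augmented triad (E, G#, B#); A#3 is not a chord tone.
It is held over (the same pitch as the preceding A#3) and left by step down to G#3.
Held over from the previous chord and resolving down by step — a suspension.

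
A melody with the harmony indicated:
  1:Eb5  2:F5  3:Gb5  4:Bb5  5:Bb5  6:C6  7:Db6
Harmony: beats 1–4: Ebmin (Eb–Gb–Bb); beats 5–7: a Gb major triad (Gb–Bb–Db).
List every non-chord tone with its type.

The harmony at that moment is Eb minor triad (Eb, Gb, Bb); F5 is not a chord tone.
It is approached by step up from Eb5 and left by step up to Gb5.
Step in, step out in the same direction — a passing tone.
The harmony at that moment is Gb major triad (Gb, Bb, Db); C6 is not a chord tone.
It is approached by step up from Bb5 and left by step up to Db6.
Step in, step out in the same direction — a passing tone.

F5 (beat 2) — passing tone; C6 (beat 6) — passing tone.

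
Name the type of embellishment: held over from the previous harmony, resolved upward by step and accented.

Retardation.

Approach: by preparation — the pitch is first a chord tone, then held (tied or repeated) while the harmony changes under it. Departure: up by step. Metric position: strong.
A prepared dissonance that resolves upward by step — a retardation. (The same figure resolving downward would be a suspension.)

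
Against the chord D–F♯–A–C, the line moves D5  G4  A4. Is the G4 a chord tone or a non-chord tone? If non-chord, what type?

Non-chord tone — an appoggiatura.

The harmony at that moment is D dominant seventh chord (D, F♯, A, C); G4 is not a chord tone.
It is approached by leap down from D5 and left by step up to A4.
Leap in, step out — an appoggiatura.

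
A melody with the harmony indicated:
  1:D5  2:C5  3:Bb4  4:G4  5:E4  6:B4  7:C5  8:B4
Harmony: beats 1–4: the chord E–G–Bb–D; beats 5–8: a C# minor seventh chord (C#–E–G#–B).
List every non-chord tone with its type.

C5 (beat 2) — passing tone; C5 (beat 7) — neighbor tone.

The harmony at that moment is E half-diminished seventh chord (E, G, Bb, D); C5 is not a chord tone.
It is approached by step down from D5 and left by step down to Bb4.
Step in, step out in the same direction — a passing tone.
The harmony at that moment is C# minor seventh chord (C#, E, G#, B); C5 is not a chord tone.
It is approached by step up from B4 and left by step down to B4.
Step away and step back to the same note — a neighbor tone (upper neighbor).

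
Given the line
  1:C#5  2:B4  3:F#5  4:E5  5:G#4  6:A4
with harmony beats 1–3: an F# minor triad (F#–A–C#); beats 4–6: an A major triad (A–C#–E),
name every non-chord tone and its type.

B4 (beat 2) — escape tone; G#4 (beat 5) — appoggiatura.

The harmony at that moment is F# minor triad (F#, A, C#); B4 is not a chord tone.
It is approached by step down from C#5 and left by leap up to F#5.
Step in, leap out — an escape tone.
The harmony at that moment is A major triad (A, C#, E); G#4 is not a chord tone.
It is approached by leap down from E5 and left by step up to A4.
Leap in, step out — an appoggiatura.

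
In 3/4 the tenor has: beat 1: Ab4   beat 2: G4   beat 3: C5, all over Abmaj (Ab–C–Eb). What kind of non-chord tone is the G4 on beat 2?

The harmony at that moment is Ab major triad (Ab, C, Eb); G4 is not a chord tone.
It is approached by step down from Ab4 and left by leap up to C5.
Step in, leap out, on a weak beat — an escape tone.

Escape tone.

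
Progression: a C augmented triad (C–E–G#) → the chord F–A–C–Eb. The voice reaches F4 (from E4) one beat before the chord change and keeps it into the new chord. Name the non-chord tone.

F4 is an anticipation.

The harmony at that moment is C augmented triad (C, E, G#); F4 is not a chord tone.
It is approached by step up from E4 and then sustained as the same pitch into the next harmony.
Arriving early and becoming a chord tone when the harmony changes — an anticipation.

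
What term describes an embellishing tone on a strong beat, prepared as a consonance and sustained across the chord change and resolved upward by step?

Retardation.

Approach: by preparation — the pitch is first a chord tone, then held (tied or repeated) while the harmony changes under it. Departure: up by step. Metric position: strong.
A prepared dissonance that resolves upward by step — a retardation. (The same figure resolving downward would be a suspension.)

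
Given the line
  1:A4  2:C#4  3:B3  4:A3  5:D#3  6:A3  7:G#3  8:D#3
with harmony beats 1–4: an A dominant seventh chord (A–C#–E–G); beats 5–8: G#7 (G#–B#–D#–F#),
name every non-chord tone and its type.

B3 (beat 3) — passing tone; A3 (beat 6) — appoggiatura.

The harmony at that moment is A dominant seventh chord (A, C#, E, G); B3 is not a chord tone.
It is approached by step down from C#4 and left by step down to A3.
Step in, step out in the same direction — a passing tone.
The harmony at that moment is G# dominant seventh chord (G#, B#, D#, F#); A3 is not a chord tone.
It is approached by leap up from D#3 and left by step down to G#3.
Leap in, step out — an appoggiatura.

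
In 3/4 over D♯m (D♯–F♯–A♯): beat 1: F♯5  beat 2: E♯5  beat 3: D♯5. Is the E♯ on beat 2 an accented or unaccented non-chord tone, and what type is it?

Unaccented passing tone.

The harmony at that moment is D♯ minor triad (D♯, F♯, A♯); E♯5 is not a chord tone.
It is approached by step down from F♯5 and left by step down to D♯5.
Step in, step out in the same direction — a passing tone.
It falls on a weak beat, so it is unaccented.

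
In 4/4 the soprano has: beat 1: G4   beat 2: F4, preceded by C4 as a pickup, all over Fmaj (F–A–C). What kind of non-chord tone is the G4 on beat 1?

Appoggiatura.

The harmony at that moment is F major triad (F, A, C); G4 is not a chord tone.
It is approached by leap up from C4 and left by step down to F4.
Leap in, step out, metrically accented — an appoggiatura.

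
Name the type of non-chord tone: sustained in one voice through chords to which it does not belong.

Pedal tone.

Approach: none. Departure: none — a single pitch is sustained while the chords change around it, passing through harmonies that do not contain it.
No melodic motion at all; the dissonance is created entirely by the moving harmonies against the stationary note — a pedal tone (pedal point).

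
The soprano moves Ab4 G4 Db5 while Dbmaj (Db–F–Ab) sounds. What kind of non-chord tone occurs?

G4 is an escape tone.

The harmony at that moment is Db major triad (Db, F, Ab); G4 is not a chord tone.
It is approached by step down from Ab4 and left by leap up to Db5.
Step in, leap out — an escape tone.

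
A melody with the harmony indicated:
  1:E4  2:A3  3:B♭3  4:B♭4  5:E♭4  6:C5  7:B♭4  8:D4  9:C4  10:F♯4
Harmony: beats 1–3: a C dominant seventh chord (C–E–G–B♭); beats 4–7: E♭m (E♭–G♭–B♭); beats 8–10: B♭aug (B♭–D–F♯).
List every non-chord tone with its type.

The harmony at that moment is C dominant seventh chord (C, E, G, B♭); A3 is not a chord tone.
It is approached by leap down from E4 and left by step up to B♭3.
Leap in, step out — an appoggiatura.
The harmony at that moment is E♭ minor triad (E♭, G♭, B♭); C5 is not a chord tone.
It is approached by leap up from E♭4 and left by step down to B♭4.
Leap in, step out — an appoggiatura.
The harmony at that moment is B♭ augmented triad (B♭, D, F♯); C4 is not a chord tone.
It is approached by step down from D4 and left by leap up to F♯4.
Step in, leap out — an escape tone.

A3 (beat 2) — appoggiatura; C5 (beat 6) — appoggiatura; C4 (beat 9) — escape tone.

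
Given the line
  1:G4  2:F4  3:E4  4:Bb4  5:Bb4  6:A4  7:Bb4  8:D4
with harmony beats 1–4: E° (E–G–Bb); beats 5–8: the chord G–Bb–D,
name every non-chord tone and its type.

The harmony at that moment is E diminished triad (E, G, Bb); F4 is not a chord tone.
It is approached by step down from G4 and left by step down to E4.
Step in, step out in the same direction — a passing tone.
The harmony at that moment is G minor triad (G, Bb, D); A4 is not a chord tone.
It is approached by step down from Bb4 and left by step up to Bb4.
Step away and step back to the same note — a neighbor tone (lower neighbor).

F4 (beat 2) — passing tone; A4 (beat 6) — neighbor tone.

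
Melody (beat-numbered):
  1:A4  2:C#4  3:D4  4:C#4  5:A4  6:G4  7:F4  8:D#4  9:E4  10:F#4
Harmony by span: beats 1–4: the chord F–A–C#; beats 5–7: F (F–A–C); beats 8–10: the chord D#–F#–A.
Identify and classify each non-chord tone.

D4 (beat 3) — neighbor tone; G4 (beat 6) — passing tone; E4 (beat 9) — passing tone.

The harmony at that moment is F augmented triad (F, A, C#); D4 is not a chord tone.
It is approached by step up from C#4 and left by step down to C#4.
Step away and step back to the same note — a neighbor tone (upper neighbor).
The harmony at that moment is F major triad (F, A, C); G4 is not a chord tone.
It is approached by step down from A4 and left by step down to F4.
Step in, step out in the same direction — a passing tone.
The harmony at that moment is D# diminished triad (D#, F#, A); E4 is not a chord tone.
It is approached by step up from D#4 and left by step up to F#4.
Step in, step out in the same direction — a passing tone.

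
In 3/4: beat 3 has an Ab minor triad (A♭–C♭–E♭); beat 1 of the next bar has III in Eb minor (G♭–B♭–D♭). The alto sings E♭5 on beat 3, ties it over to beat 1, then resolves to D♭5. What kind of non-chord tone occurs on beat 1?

The harmony at that moment is G♭ major triad (G♭, B♭, D♭); E♭5 is not a chord tone.
It is held over (the same pitch as the preceding E♭5) and left by step down to D♭5.
Held over from the previous chord and resolving down by step — a suspension.

Suspension.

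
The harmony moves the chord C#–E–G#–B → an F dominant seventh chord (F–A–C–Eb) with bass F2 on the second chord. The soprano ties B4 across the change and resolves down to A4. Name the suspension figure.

At the second chord the bass is F2. The suspended B4 lies a fourth above the bass; after resolving down by step to A4, the interval above the bass becomes a third.
Suspension figures are named by those two intervals: 4–3.

4–3 suspension.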